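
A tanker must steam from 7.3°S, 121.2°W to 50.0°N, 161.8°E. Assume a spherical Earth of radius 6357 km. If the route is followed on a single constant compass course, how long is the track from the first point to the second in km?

Δψ = ln[tan(π/4+φ₂/2)/tan(π/4+φ₁/2)] = +1.1384;  Δφ = +1.0001 rad,  Δλ = -1.3439 rad
q = Δφ/Δψ = 0.8785
d = R·√(Δφ² + q²Δλ²) = 6357·1.54722 = 9836 km

9836 km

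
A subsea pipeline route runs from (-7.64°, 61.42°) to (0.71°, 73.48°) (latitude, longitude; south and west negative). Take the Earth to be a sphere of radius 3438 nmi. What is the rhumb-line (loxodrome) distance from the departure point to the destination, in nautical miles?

879 nmi

Rhumb course C = atan2(Δλ, Δψ) with Δψ = ln[tan(π/4+φ₂/2)/tan(π/4+φ₁/2)] = +0.1461, Δλ = +0.2105 → C = 55.23°
d = R·|Δφ| / |cos C| = 3438·0.14573 / 0.57029 = 879 nmi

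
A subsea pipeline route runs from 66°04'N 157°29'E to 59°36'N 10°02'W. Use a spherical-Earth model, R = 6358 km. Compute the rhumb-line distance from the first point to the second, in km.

8479 km

Δψ = ln[tan(π/4+φ₂/2)/tan(π/4+φ₁/2)] = -0.2483;  Δφ = -0.1129 rad,  Δλ = -2.9237 rad
q = Δφ/Δψ = 0.4545
d = R·√(Δφ² + q²Δλ²) = 6358·1.33358 = 8479 km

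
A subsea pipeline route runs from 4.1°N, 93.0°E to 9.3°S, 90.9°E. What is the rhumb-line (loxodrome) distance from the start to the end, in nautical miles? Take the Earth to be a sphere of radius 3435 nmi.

Rhumb course C = atan2(Δλ, Δψ) with Δψ = ln[tan(π/4+φ₂/2)/tan(π/4+φ₁/2)] = -0.2347, Δλ = -0.0367 → C = 188.88°
d = R·|Δφ| / |cos C| = 3435·0.23387 / 0.98802 = 813 nmi

813 nmi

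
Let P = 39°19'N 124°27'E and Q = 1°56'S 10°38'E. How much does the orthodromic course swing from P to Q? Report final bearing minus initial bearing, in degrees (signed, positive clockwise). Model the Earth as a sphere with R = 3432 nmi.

At departure: θ₁ = atan2(sin Δλ cos φ₂, cos φ₁ sin φ₂ − sin φ₁ cos φ₂ cos Δλ) = 284.10°
At arrival: θ₂ = atan2(sin Δλ cos φ₁, −cos φ₂ sin φ₁ + sin φ₂ cos φ₁ cos Δλ) = 228.66°
Δθ = θ₂ − θ₁ = -55.4°

-55.4°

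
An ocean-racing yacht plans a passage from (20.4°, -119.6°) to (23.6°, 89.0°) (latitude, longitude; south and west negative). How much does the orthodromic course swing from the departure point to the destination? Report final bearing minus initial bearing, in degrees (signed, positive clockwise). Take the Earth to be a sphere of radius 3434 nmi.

-111.6°

At departure: θ₁ = atan2(sin Δλ cos φ₂, cos φ₁ sin φ₂ − sin φ₁ cos φ₂ cos Δλ) = 326.22°
At arrival: θ₂ = atan2(sin Δλ cos φ₁, −cos φ₂ sin φ₁ + sin φ₂ cos φ₁ cos Δλ) = 214.66°
Δθ = θ₂ − θ₁ = -111.6°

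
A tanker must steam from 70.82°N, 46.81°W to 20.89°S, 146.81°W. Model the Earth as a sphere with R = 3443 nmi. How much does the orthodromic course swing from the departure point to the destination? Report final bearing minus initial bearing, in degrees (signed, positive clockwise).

At departure: θ₁ = atan2(sin Δλ cos φ₂, cos φ₁ sin φ₂ − sin φ₁ cos φ₂ cos Δλ) = 272.25°
At arrival: θ₂ = atan2(sin Δλ cos φ₁, −cos φ₂ sin φ₁ + sin φ₂ cos φ₁ cos Δλ) = 200.57°
Δθ = θ₂ − θ₁ = -71.7°

-71.7°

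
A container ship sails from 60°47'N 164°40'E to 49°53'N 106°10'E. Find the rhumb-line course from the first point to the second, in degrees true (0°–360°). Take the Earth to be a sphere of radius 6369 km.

251.7°

Meridional parts: M(φ₁)=+1.3446, M(φ₂)=+1.0075 → ΔM = -0.3371;  Δλ = -1.0210 rad
tan C = Δλ / ΔM = +3.0287 → C = 251.73°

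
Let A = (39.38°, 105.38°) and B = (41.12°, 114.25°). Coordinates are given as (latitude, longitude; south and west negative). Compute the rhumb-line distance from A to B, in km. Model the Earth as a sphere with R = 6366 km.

777 km

Δψ = ln[tan(π/4+φ₂/2)/tan(π/4+φ₁/2)] = +0.0398;  Δφ = +0.0304 rad,  Δλ = +0.1548 rad
q = Δφ/Δψ = 0.7632
d = R·√(Δφ² + q²Δλ²) = 6366·0.12199 = 777 km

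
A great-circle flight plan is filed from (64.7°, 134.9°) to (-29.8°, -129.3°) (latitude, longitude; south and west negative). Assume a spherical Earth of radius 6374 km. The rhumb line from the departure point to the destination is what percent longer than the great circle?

Great circle: σ = 2.0792 rad → d_gc = Rσ = 13252.8 km
Rhumb: Δφ = -1.6493, Δλ = +1.6720, Δψ = -2.0394, q = Δφ/Δψ = 0.8087 → d_rh = R√(Δφ²+q²Δλ²) = 13594.4 km
Excess = (13594.4 − 13252.8) / 13252.8 = 341.6 / 13252.8 = 2.58% ≈ 2.6%

2.6%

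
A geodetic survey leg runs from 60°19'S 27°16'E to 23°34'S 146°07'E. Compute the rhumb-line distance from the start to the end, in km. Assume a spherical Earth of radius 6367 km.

10216 km

Rhumb course C = atan2(Δλ, Δψ) with Δψ = ln[tan(π/4+φ₂/2)/tan(π/4+φ₁/2)] = +0.9046, Δλ = +2.0743 → C = 66.44°
d = R·|Δφ| / |cos C| = 6367·0.64141 / 0.39975 = 10216 km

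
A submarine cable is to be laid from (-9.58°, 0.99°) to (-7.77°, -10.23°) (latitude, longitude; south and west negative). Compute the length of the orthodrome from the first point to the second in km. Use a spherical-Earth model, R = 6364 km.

1248 km

cos σ = sin φ₁ sin φ₂ + cos φ₁ cos φ₂ cos Δλ
      = sin(-9.58°)sin(-7.77°) + cos(-9.58°)cos(-7.77°)cos(-11.22°) = 0.9808
σ = 11.237° → d = Rσ = 6364·0.19613 = 1248 km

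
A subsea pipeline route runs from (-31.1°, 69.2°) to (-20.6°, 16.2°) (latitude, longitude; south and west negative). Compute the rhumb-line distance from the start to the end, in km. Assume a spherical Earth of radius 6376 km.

5424 km

Δψ = ln[tan(π/4+φ₂/2)/tan(π/4+φ₁/2)] = +0.2041;  Δφ = +0.1833 rad,  Δλ = -0.9250 rad
q = Δφ/Δψ = 0.8981
d = R·√(Δφ² + q²Δλ²) = 6376·0.85072 = 5424 km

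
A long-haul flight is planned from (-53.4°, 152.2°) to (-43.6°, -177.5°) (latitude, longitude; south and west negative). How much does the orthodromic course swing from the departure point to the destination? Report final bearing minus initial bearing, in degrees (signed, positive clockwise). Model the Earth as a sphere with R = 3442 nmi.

At departure: θ₁ = atan2(sin Δλ cos φ₂, cos φ₁ sin φ₂ − sin φ₁ cos φ₂ cos Δλ) = 76.05°
At arrival: θ₂ = atan2(sin Δλ cos φ₁, −cos φ₂ sin φ₁ + sin φ₂ cos φ₁ cos Δλ) = 53.04°
Δθ = θ₂ − θ₁ = -23.0°

-23.0°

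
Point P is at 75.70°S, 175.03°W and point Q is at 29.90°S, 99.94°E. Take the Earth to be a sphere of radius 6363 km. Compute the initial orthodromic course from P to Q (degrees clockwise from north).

266.7°

N = sin Δλ·cos φ₂ = -0.8636;  D = cos φ₁ sin φ₂ − sin φ₁ cos φ₂ cos Δλ = -0.0504
initial course = atan2(N, D) = 266.66°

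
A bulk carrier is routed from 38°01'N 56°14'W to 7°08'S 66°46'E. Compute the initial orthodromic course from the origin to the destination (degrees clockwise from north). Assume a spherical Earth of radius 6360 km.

N = sin Δλ·cos φ₂ = +0.8322;  D = cos φ₁ sin φ₂ − sin φ₁ cos φ₂ cos Δλ = +0.2350
initial course = atan2(N, D) = 74.23°

74.2°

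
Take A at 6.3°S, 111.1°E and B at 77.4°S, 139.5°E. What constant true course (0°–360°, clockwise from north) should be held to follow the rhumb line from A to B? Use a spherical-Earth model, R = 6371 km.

Δψ = ln[tan(π/4+φ₂/2)/tan(π/4+φ₁/2)] = -2.0935
Δλ = +0.4957 rad (taken the short way round)
course = atan2(Δλ, Δψ) = 166.68°

166.7°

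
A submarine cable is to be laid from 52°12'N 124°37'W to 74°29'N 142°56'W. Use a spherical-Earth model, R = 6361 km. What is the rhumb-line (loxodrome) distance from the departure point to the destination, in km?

2619 km

Rhumb course C = atan2(Δλ, Δψ) with Δψ = ln[tan(π/4+φ₂/2)/tan(π/4+φ₁/2)] = +0.9215, Δλ = -0.3197 → C = 340.87°
d = R·|Δφ| / |cos C| = 6361·0.38892 / 0.94476 = 2619 km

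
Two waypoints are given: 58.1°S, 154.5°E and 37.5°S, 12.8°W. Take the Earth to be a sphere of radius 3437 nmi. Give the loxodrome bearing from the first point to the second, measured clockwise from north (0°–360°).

280.6°

Meridional parts: M(φ₁)=-1.2525, M(φ₂)=-0.7070 → ΔM = +0.5455;  Δλ = -2.9199 rad
tan C = Δλ / ΔM = -5.3527 → C = 280.58°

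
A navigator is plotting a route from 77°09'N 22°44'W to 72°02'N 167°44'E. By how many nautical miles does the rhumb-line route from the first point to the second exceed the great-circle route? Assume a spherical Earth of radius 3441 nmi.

855 nmi

Great circle: cos σ = sin φ₁ sin φ₂ + cos φ₁ cos φ₂ cos Δλ,  σ = 0.5356 rad → d_gc = 1843.1 nmi
Rhumb line: Δψ = -0.3392, q = Δφ/Δψ = 0.2633, d_rh = R√(Δφ²+q²Δλ²) = 2698.0 nmi
Excess = 2698.0 − 1843.1 = 854.9 ≈ 855 nmi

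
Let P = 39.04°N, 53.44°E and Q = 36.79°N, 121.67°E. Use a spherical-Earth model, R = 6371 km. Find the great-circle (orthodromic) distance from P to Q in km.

cos σ = sin φ₁ sin φ₂ + cos φ₁ cos φ₂ cos Δλ
      = sin(39.04°)sin(36.79°) + cos(39.04°)cos(36.79°)cos(68.23°) = 0.6079
σ = 52.562° → d = Rσ = 6371·0.91737 = 5845 km

5845 km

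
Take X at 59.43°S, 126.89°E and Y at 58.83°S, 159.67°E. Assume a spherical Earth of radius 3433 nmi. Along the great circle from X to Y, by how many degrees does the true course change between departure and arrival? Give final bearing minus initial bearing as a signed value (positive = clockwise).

-28.3°

At departure: θ₁ = atan2(sin Δλ cos φ₂, cos φ₁ sin φ₂ − sin φ₁ cos φ₂ cos Δλ) = 102.18°
At arrival: θ₂ = atan2(sin Δλ cos φ₁, −cos φ₂ sin φ₁ + sin φ₂ cos φ₁ cos Δλ) = 73.84°
Δθ = θ₂ − θ₁ = -28.3°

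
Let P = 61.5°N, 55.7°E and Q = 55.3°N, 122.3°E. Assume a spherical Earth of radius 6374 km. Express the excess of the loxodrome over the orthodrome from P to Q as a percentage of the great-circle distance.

Great circle: σ = 0.5910 rad → d_gc = Rσ = 3766.9 km
Rhumb: Δφ = -0.1082, Δλ = +1.1624, Δψ = -0.2072, q = Δφ/Δψ = 0.5224 → d_rh = R√(Δφ²+q²Δλ²) = 3931.3 km
Excess = (3931.3 − 3766.9) / 3766.9 = 164.4 / 3766.9 = 4.36% ≈ 4.4%

4.4%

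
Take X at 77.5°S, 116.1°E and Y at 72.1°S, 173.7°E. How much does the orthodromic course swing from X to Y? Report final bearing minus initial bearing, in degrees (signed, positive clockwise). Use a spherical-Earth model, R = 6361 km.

At departure: θ₁ = atan2(sin Δλ cos φ₂, cos φ₁ sin φ₂ − sin φ₁ cos φ₂ cos Δλ) = 99.88°
At arrival: θ₂ = atan2(sin Δλ cos φ₁, −cos φ₂ sin φ₁ + sin φ₂ cos φ₁ cos Δλ) = 43.93°
Δθ = θ₂ − θ₁ = -55.9°

-55.9°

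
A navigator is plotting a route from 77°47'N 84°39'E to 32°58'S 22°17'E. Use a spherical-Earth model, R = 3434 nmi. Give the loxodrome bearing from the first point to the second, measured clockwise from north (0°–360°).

Δψ = ln[tan(π/4+φ₂/2)/tan(π/4+φ₁/2)] = -2.8448
Δλ = -1.0885 rad (taken the short way round)
course = atan2(Δλ, Δψ) = 200.94°

200.9°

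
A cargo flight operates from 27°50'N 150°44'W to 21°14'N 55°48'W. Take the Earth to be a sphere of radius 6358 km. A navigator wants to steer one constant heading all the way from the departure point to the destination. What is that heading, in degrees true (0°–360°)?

Meridional parts: M(φ₁)=+0.5061, M(φ₂)=+0.3794 → ΔM = -0.1267;  Δλ = +1.6569 rad
tan C = Δλ / ΔM = -13.0750 → C = 94.37°

94.4°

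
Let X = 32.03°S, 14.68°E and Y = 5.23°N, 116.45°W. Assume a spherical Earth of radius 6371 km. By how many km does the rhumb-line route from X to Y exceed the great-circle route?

Great circle: cos σ = sin φ₁ sin φ₂ + cos φ₁ cos φ₂ cos Δλ,  σ = 2.2189 rad → d_gc = 14136.5 km
Rhumb line: Δψ = +0.6821, q = Δφ/Δψ = 0.9535, d_rh = R√(Δφ²+q²Δλ²) = 14506.5 km
Excess = 14506.5 − 14136.5 = 370.0 ≈ 370 km

370 km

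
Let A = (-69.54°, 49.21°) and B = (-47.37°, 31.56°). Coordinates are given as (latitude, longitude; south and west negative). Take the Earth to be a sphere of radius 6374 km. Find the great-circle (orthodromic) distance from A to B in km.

2648 km

Haversine: a = sin²(Δφ/2)+cos φ₁ cos φ₂ sin²(Δλ/2) = 0.04254;  σ = 2·atan2(√a,√(1−a))
σ = 23.805° → d = Rσ = 6374·0.41548 = 2648 km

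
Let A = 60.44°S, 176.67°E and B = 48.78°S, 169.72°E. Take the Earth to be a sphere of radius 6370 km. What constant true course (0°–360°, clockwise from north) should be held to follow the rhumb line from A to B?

Δψ = ln[tan(π/4+φ₂/2)/tan(π/4+φ₁/2)] = +0.3545
Δλ = -0.1213 rad (taken the short way round)
course = atan2(Δλ, Δψ) = 341.11°

341.1°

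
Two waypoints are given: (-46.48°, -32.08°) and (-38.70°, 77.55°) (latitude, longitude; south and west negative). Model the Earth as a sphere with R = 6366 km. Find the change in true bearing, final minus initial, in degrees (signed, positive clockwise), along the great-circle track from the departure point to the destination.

-87.8°

At departure: θ₁ = atan2(sin Δλ cos φ₂, cos φ₁ sin φ₂ − sin φ₁ cos φ₂ cos Δλ) = 130.18°
At arrival: θ₂ = atan2(sin Δλ cos φ₁, −cos φ₂ sin φ₁ + sin φ₂ cos φ₁ cos Δλ) = 42.39°
Δθ = θ₂ − θ₁ = -87.8°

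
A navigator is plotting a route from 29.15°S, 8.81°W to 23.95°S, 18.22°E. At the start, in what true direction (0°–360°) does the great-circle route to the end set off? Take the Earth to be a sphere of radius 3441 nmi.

84.2°

θ = atan2( sin Δλ·cos φ₂ ,  cos φ₁ sin φ₂ − sin φ₁ cos φ₂ cos Δλ )
  = atan2(+0.4153, +0.0420) = 84.22°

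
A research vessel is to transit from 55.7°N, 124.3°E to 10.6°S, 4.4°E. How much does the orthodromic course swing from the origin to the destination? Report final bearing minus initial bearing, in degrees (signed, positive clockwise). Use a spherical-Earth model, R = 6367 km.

-76.7°

Initial bearing θ₁ = atan2(sin Δλ cos φ₂, cos φ₁ sin φ₂ − sin φ₁ cos φ₂ cos Δλ) = 289.46°
Final bearing θ₂ = (initial bearing from the destination back to the start) + 180° = 212.72°
Δθ = θ₂ − θ₁ = -76.7°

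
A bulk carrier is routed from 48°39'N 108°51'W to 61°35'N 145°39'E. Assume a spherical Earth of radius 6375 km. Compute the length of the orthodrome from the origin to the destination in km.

Haversine: a = sin²(Δφ/2)+cos φ₁ cos φ₂ sin²(Δλ/2) = 0.21189;  σ = 2·atan2(√a,√(1−a))
σ = 54.815° → d = Rσ = 6375·0.95670 = 6099 km

6099 km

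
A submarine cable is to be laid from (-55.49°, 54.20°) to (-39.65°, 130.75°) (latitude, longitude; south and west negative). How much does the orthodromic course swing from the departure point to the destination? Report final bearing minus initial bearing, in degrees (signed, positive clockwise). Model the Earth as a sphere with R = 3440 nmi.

At departure: θ₁ = atan2(sin Δλ cos φ₂, cos φ₁ sin φ₂ − sin φ₁ cos φ₂ cos Δλ) = 105.94°
At arrival: θ₂ = atan2(sin Δλ cos φ₁, −cos φ₂ sin φ₁ + sin φ₂ cos φ₁ cos Δλ) = 45.03°
Δθ = θ₂ − θ₁ = -60.9°

-60.9°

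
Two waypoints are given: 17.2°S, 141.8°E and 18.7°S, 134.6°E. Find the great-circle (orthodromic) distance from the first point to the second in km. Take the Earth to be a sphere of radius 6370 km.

cos σ = sin φ₁ sin φ₂ + cos φ₁ cos φ₂ cos Δλ
      = sin(-17.20°)sin(-18.70°) + cos(-17.20°)cos(-18.70°)cos(-7.20°) = 0.9925
σ = 7.011° → d = Rσ = 6370·0.12237 = 779 km

779 km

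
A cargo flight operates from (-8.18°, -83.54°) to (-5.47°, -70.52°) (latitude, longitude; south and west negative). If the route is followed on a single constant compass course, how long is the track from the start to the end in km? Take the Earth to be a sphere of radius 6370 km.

1468 km

Δψ = ln[tan(π/4+φ₂/2)/tan(π/4+φ₁/2)] = +0.0476;  Δφ = +0.0473 rad,  Δλ = +0.2272 rad
q = Δφ/Δψ = 0.9928
d = R·√(Δφ² + q²Δλ²) = 6370·0.23051 = 1468 km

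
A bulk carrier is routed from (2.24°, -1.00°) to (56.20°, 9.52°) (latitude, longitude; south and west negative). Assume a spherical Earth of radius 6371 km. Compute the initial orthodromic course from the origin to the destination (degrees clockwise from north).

θ = atan2( sin Δλ·cos φ₂ ,  cos φ₁ sin φ₂ − sin φ₁ cos φ₂ cos Δλ )
  = atan2(+0.1016, +0.8090) = 7.16°

7.2°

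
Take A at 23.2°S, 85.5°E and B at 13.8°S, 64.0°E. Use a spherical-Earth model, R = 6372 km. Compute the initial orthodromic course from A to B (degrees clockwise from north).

291.0°

N = sin Δλ·cos φ₂ = -0.3559;  D = cos φ₁ sin φ₂ − sin φ₁ cos φ₂ cos Δλ = +0.1367
initial course = atan2(N, D) = 291.01°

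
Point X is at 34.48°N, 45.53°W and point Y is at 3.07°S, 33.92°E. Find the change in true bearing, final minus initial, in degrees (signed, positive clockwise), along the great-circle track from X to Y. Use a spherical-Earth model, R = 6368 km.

At departure: θ₁ = atan2(sin Δλ cos φ₂, cos φ₁ sin φ₂ − sin φ₁ cos φ₂ cos Δλ) = 98.55°
At arrival: θ₂ = atan2(sin Δλ cos φ₁, −cos φ₂ sin φ₁ + sin φ₂ cos φ₁ cos Δλ) = 125.28°
Δθ = θ₂ − θ₁ = +26.7°

+26.7°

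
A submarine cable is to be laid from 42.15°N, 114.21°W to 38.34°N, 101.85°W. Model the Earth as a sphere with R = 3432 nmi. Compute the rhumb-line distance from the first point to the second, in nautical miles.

609 nmi

Δψ = ln[tan(π/4+φ₂/2)/tan(π/4+φ₁/2)] = -0.0872;  Δφ = -0.0665 rad,  Δλ = +0.2157 rad
q = Δφ/Δψ = 0.7629
d = R·√(Δφ² + q²Δλ²) = 3432·0.17751 = 609 nmi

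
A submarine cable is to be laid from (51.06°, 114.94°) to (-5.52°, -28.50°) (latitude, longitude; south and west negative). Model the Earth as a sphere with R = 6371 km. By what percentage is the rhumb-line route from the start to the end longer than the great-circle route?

Great circle: σ = 2.1862 rad → d_gc = Rσ = 13928.5 km
Rhumb: Δφ = -0.9875, Δλ = -2.5035, Δψ = -1.1363, q = Δφ/Δψ = 0.8691 → d_rh = R√(Δφ²+q²Δλ²) = 15222.4 km
Excess = (15222.4 − 13928.5) / 13928.5 = 1293.9 / 13928.5 = 9.29% ≈ 9.3%

9.3%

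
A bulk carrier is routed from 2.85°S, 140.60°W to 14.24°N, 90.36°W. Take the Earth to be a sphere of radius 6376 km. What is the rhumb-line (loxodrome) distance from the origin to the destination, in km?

5859 km

Rhumb course C = atan2(Δλ, Δψ) with Δψ = ln[tan(π/4+φ₂/2)/tan(π/4+φ₁/2)] = +0.3009, Δλ = +0.8769 → C = 71.06°
d = R·|Δφ| / |cos C| = 6376·0.29828 / 0.32458 = 5859 km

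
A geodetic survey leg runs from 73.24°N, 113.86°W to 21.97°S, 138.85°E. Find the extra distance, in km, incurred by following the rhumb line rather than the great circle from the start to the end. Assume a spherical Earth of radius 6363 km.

Great circle: cos σ = sin φ₁ sin φ₂ + cos φ₁ cos φ₂ cos Δλ,  σ = 2.0238 rad → d_gc = 12877.7 km
Rhumb line: Δψ = -2.3084, q = Δφ/Δψ = 0.7199, d_rh = R√(Δφ²+q²Δλ²) = 13615.0 km
Excess = 13615.0 − 12877.7 = 737.3 ≈ 737 km

737 km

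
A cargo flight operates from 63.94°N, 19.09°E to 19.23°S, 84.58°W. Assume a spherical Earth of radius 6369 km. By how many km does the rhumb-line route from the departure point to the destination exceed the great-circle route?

505 km

Great circle: cos σ = sin φ₁ sin φ₂ + cos φ₁ cos φ₂ cos Δλ,  σ = 1.9757 rad → d_gc = 12583.1 km
Rhumb line: Δψ = -1.8056, q = Δφ/Δψ = 0.8039, d_rh = R√(Δφ²+q²Δλ²) = 13088.2 km
Excess = 13088.2 − 12583.1 = 505.1 ≈ 505 km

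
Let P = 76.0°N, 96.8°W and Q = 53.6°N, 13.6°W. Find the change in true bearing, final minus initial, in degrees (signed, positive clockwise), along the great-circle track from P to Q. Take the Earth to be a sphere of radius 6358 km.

+78.6°

At departure: θ₁ = atan2(sin Δλ cos φ₂, cos φ₁ sin φ₂ − sin φ₁ cos φ₂ cos Δλ) = 77.88°
At arrival: θ₂ = atan2(sin Δλ cos φ₁, −cos φ₂ sin φ₁ + sin φ₂ cos φ₁ cos Δλ) = 156.51°
Δθ = θ₂ − θ₁ = +78.6°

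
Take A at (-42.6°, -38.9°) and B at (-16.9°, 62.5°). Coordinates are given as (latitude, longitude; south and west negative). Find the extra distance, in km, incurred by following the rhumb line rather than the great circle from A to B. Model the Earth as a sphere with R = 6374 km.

426 km

Great circle: cos σ = sin φ₁ sin φ₂ + cos φ₁ cos φ₂ cos Δλ,  σ = 1.5132 rad → d_gc = 9645.18 km
Rhumb line: Δψ = +0.5240, q = Δφ/Δψ = 0.8560, d_rh = R√(Δφ²+q²Δλ²) = 10070.71 km
Excess = 10070.71 − 9645.18 = 425.53 ≈ 426 km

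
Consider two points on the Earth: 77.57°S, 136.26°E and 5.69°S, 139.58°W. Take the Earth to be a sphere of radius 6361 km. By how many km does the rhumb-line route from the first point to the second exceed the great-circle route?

476 km

Great circle: cos σ = sin φ₁ sin φ₂ + cos φ₁ cos φ₂ cos Δλ,  σ = 1.4519 rad → d_gc = 9235.5 km
Rhumb line: Δψ = +2.1179, q = Δφ/Δψ = 0.5924, d_rh = R√(Δφ²+q²Δλ²) = 9711.6 km
Excess = 9711.6 − 9235.5 = 476.1 ≈ 476 km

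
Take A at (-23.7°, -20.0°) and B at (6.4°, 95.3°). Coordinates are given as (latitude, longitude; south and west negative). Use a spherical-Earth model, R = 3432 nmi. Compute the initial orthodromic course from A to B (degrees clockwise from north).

θ = atan2( sin Δλ·cos φ₂ ,  cos φ₁ sin φ₂ − sin φ₁ cos φ₂ cos Δλ )
  = atan2(+0.8984, -0.0686) = 94.37°

94.4°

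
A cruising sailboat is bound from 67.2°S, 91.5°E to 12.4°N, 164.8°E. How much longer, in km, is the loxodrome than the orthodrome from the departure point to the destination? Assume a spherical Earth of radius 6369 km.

Great circle: cos σ = sin φ₁ sin φ₂ + cos φ₁ cos φ₂ cos Δλ,  σ = 1.6601 rad → d_gc = 10573.26 km
Rhumb line: Δψ = +1.8194, q = Δφ/Δψ = 0.7636, d_rh = R√(Δφ²+q²Δλ²) = 10816.77 km
Excess = 10816.77 − 10573.26 = 243.51 ≈ 244 km

244 km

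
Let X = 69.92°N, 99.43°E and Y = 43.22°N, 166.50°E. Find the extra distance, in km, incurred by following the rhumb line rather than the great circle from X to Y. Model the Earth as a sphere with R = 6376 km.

200 km

Great circle: cos σ = sin φ₁ sin φ₂ + cos φ₁ cos φ₂ cos Δλ,  σ = 0.7368 rad → d_gc = 4697.55 km
Rhumb line: Δψ = -0.8932, q = Δφ/Δψ = 0.5217, d_rh = R√(Δφ²+q²Δλ²) = 4897.95 km
Excess = 4897.95 − 4697.55 = 200.40 ≈ 200 km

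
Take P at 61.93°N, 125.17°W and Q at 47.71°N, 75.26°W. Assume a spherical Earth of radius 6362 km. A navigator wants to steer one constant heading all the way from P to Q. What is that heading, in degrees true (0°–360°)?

116.6°

Meridional parts: M(φ₁)=+1.3864, M(φ₂)=+0.9499 → ΔM = -0.4365;  Δλ = +0.8711 rad
tan C = Δλ / ΔM = -1.9958 → C = 116.61°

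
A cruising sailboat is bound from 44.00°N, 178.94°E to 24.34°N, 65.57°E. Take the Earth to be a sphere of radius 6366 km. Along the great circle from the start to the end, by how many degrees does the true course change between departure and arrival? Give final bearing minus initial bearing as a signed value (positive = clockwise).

-81.9°

At departure: θ₁ = atan2(sin Δλ cos φ₂, cos φ₁ sin φ₂ − sin φ₁ cos φ₂ cos Δλ) = 303.21°
At arrival: θ₂ = atan2(sin Δλ cos φ₁, −cos φ₂ sin φ₁ + sin φ₂ cos φ₁ cos Δλ) = 221.34°
Δθ = θ₂ − θ₁ = -81.9°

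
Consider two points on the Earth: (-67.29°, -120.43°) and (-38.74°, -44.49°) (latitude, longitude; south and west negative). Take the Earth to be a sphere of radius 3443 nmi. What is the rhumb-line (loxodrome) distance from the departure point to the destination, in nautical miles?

Δψ = ln[tan(π/4+φ₂/2)/tan(π/4+φ₁/2)] = +0.8709;  Δφ = +0.4983 rad,  Δλ = +1.3254 rad
q = Δφ/Δψ = 0.5722
d = R·√(Δφ² + q²Δλ²) = 3443·0.90740 = 3124 nmi

3124 nmi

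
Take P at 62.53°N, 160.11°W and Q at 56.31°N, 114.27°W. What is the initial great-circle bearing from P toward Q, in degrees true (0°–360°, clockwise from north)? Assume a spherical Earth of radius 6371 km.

θ = atan2( sin Δλ·cos φ₂ ,  cos φ₁ sin φ₂ − sin φ₁ cos φ₂ cos Δλ )
  = atan2(+0.3979, +0.0409) = 84.13°

84.1°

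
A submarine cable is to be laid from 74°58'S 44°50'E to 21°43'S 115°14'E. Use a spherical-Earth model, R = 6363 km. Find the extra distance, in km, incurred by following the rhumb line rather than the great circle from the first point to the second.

Great circle: cos σ = sin φ₁ sin φ₂ + cos φ₁ cos φ₂ cos Δλ,  σ = 1.1172 rad → d_gc = 7108.8 km
Rhumb line: Δψ = +1.6369, q = Δφ/Δψ = 0.5678, d_rh = R√(Δφ²+q²Δλ²) = 7394.4 km
Excess = 7394.4 − 7108.8 = 285.6 ≈ 286 km

286 km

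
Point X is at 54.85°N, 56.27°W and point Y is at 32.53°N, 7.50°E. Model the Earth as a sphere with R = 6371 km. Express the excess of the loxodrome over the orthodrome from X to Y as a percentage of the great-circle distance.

2.7%

Great circle: σ = 0.8577 rad → d_gc = Rσ = 5464.1 km
Rhumb: Δφ = -0.3896, Δλ = +1.1130, Δψ = -0.5487, q = Δφ/Δψ = 0.7100 → d_rh = R√(Δφ²+q²Δλ²) = 5612.8 km
Excess = (5612.8 − 5464.1) / 5464.1 = 148.7 / 5464.1 = 2.72% ≈ 2.7%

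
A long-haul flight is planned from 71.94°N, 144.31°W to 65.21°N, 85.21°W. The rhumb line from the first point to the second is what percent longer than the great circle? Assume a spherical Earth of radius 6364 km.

Great circle: σ = 0.3767 rad → d_gc = Rσ = 2397.4 km
Rhumb: Δφ = -0.1175, Δλ = +1.0315, Δψ = -0.3242, q = Δφ/Δψ = 0.3623 → d_rh = R√(Δφ²+q²Δλ²) = 2493.2 km
Excess = (2493.2 − 2397.4) / 2397.4 = 95.8 / 2397.4 = 4.00% ≈ 4.0%

4.0%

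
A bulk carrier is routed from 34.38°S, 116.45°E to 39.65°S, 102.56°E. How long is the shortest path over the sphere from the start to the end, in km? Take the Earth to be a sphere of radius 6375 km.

1364 km

Haversine: a = sin²(Δφ/2)+cos φ₁ cos φ₂ sin²(Δλ/2) = 0.01140;  σ = 2·atan2(√a,√(1−a))
σ = 12.261° → d = Rσ = 6375·0.21399 = 1364 km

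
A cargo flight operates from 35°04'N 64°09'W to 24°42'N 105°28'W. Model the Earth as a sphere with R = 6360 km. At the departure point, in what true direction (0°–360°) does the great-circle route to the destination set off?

265.2°

θ = atan2( sin Δλ·cos φ₂ ,  cos φ₁ sin φ₂ − sin φ₁ cos φ₂ cos Δλ )
  = atan2(-0.5998, -0.0500) = 265.23°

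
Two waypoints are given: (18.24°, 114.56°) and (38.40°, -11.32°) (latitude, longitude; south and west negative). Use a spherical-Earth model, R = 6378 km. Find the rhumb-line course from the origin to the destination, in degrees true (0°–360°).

280.4°

Meridional parts: M(φ₁)=+0.3239, M(φ₂)=+0.7269 → ΔM = +0.4030;  Δλ = -2.1970 rad
tan C = Δλ / ΔM = -5.4516 → C = 280.39°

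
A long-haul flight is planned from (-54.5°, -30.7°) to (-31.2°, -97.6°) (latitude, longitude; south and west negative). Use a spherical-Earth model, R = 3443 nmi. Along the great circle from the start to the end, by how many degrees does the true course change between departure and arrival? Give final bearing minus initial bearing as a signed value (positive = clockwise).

+49.3°

Initial bearing θ₁ = atan2(sin Δλ cos φ₂, cos φ₁ sin φ₂ − sin φ₁ cos φ₂ cos Δλ) = 267.99°
Final bearing θ₂ = (initial bearing from the destination back to the start) + 180° = 317.28°
Δθ = θ₂ − θ₁ = +49.3°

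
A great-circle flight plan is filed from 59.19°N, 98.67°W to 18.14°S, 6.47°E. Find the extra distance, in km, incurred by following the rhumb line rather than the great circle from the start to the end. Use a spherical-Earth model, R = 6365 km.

441 km

Great circle: cos σ = sin φ₁ sin φ₂ + cos φ₁ cos φ₂ cos Δλ,  σ = 1.9763 rad → d_gc = 12579.5 km
Rhumb line: Δψ = -1.6111, q = Δφ/Δψ = 0.8378, d_rh = R√(Δφ²+q²Δλ²) = 13020.9 km
Excess = 13020.9 − 12579.5 = 441.4 ≈ 441 km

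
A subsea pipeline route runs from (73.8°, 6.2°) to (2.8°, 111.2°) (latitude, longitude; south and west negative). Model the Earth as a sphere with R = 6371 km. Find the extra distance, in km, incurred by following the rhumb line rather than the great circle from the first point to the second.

Great circle: cos σ = sin φ₁ sin φ₂ + cos φ₁ cos φ₂ cos Δλ,  σ = 1.5960 rad → d_gc = 10168.2 km
Rhumb line: Δψ = -1.9008, q = Δφ/Δψ = 0.6519, d_rh = R√(Δφ²+q²Δλ²) = 10966.6 km
Excess = 10966.6 − 10168.2 = 798.4 ≈ 798 km

798 km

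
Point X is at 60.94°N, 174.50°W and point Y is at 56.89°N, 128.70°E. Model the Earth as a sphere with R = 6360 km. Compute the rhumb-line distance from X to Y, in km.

Rhumb course C = atan2(Δλ, Δψ) with Δψ = ln[tan(π/4+φ₂/2)/tan(π/4+φ₁/2)] = -0.1371, Δλ = -0.9913 → C = 262.13°
d = R·|Δφ| / |cos C| = 6360·0.07069 / 0.13698 = 3282 km

3282 km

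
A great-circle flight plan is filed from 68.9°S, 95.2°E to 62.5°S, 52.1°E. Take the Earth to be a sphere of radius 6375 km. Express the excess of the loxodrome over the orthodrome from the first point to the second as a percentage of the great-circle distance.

Great circle: σ = 0.3210 rad → d_gc = Rσ = 2046.5 km
Rhumb: Δφ = +0.1117, Δλ = -0.7522, Δψ = +0.2730, q = Δφ/Δψ = 0.4092 → d_rh = R√(Δφ²+q²Δλ²) = 2087.5 km
Excess = (2087.5 − 2046.5) / 2046.5 = 41.0 / 2046.5 = 2.00% ≈ 2.0%

2.0%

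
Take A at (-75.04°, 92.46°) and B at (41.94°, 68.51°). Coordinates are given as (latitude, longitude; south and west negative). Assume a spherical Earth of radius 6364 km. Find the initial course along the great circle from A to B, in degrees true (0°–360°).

340.0°

N = sin Δλ·cos φ₂ = -0.3020;  D = cos φ₁ sin φ₂ − sin φ₁ cos φ₂ cos Δλ = +0.8293
initial course = atan2(N, D) = 339.99°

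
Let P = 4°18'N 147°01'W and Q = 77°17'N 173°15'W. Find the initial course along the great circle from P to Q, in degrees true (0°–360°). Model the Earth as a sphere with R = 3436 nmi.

N = sin Δλ·cos φ₂ = -0.0973;  D = cos φ₁ sin φ₂ − sin φ₁ cos φ₂ cos Δλ = +0.9579
initial course = atan2(N, D) = 354.20°

354.2°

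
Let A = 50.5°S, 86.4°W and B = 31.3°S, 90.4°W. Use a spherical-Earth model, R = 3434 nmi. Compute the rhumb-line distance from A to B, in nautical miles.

1165 nmi

Rhumb course C = atan2(Δλ, Δψ) with Δψ = ln[tan(π/4+φ₂/2)/tan(π/4+φ₁/2)] = +0.4486, Δλ = -0.0698 → C = 351.16°
d = R·|Δφ| / |cos C| = 3434·0.33510 / 0.98811 = 1165 nmi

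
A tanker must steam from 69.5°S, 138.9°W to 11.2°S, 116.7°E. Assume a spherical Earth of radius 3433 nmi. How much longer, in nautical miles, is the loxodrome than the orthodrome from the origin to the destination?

406 nmi

Great circle: cos σ = sin φ₁ sin φ₂ + cos φ₁ cos φ₂ cos Δλ,  σ = 1.4741 rad → d_gc = 5060.7 nmi
Rhumb line: Δψ = +1.5135, q = Δφ/Δψ = 0.6723, d_rh = R√(Δφ²+q²Δλ²) = 5467.1 nmi
Excess = 5467.1 − 5060.7 = 406.4 ≈ 406 nmi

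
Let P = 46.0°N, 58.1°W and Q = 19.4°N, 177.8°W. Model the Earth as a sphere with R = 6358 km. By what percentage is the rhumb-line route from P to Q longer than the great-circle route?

8.1%

Great circle: σ = 1.6566 rad → d_gc = Rσ = 10532.7 km
Rhumb: Δφ = -0.4643, Δλ = -2.0892, Δψ = -0.5610, q = Δφ/Δψ = 0.8275 → d_rh = R√(Δφ²+q²Δλ²) = 11381.3 km
Excess = (11381.3 − 10532.7) / 10532.7 = 848.6 / 10532.7 = 8.06% ≈ 8.1%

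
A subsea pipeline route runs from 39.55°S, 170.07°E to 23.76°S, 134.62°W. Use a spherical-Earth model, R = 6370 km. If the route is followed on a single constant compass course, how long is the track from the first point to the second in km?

5493 km

Δψ = ln[tan(π/4+φ₂/2)/tan(π/4+φ₁/2)] = +0.3256;  Δφ = +0.2756 rad,  Δλ = +0.9653 rad
q = Δφ/Δψ = 0.8465
d = R·√(Δφ² + q²Δλ²) = 6370·0.86234 = 5493 km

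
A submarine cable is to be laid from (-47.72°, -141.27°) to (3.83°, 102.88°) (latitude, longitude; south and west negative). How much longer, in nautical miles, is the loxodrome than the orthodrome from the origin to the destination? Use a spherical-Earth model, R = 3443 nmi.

283 nmi

Great circle: cos σ = sin φ₁ sin φ₂ + cos φ₁ cos φ₂ cos Δλ,  σ = 1.9199 rad → d_gc = 6610.4 nmi
Rhumb line: Δψ = +1.0171, q = Δφ/Δψ = 0.8846, d_rh = R√(Δφ²+q²Δλ²) = 6893.5 nmi
Excess = 6893.5 − 6610.4 = 283.1 ≈ 283 nmi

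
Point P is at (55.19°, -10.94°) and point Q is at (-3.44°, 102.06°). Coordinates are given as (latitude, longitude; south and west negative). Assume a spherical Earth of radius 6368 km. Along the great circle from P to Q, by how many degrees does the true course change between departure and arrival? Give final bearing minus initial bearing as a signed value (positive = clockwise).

+74.2°

At departure: θ₁ = atan2(sin Δλ cos φ₂, cos φ₁ sin φ₂ − sin φ₁ cos φ₂ cos Δλ) = 72.71°
At arrival: θ₂ = atan2(sin Δλ cos φ₁, −cos φ₂ sin φ₁ + sin φ₂ cos φ₁ cos Δλ) = 146.90°
Δθ = θ₂ − θ₁ = +74.2°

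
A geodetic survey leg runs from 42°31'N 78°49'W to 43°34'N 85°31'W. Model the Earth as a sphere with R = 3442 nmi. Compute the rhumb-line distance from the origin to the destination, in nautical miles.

Δψ = ln[tan(π/4+φ₂/2)/tan(π/4+φ₁/2)] = +0.0251;  Δφ = +0.0183 rad,  Δλ = -0.1169 rad
q = Δφ/Δψ = 0.7308
d = R·√(Δφ² + q²Δλ²) = 3442·0.08740 = 301 nmi

301 nmi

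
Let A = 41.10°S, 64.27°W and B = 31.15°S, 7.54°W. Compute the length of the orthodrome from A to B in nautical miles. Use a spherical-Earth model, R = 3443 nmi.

cos σ = sin φ₁ sin φ₂ + cos φ₁ cos φ₂ cos Δλ
      = sin(-41.10°)sin(-31.15°) + cos(-41.10°)cos(-31.15°)cos(56.73°) = 0.6938
σ = 46.065° → d = Rσ = 3443·0.80399 = 2768 nmi

2768 nmi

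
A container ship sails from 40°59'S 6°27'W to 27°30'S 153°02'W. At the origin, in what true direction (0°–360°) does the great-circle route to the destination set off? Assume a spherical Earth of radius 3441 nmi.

θ = atan2( sin Δλ·cos φ₂ ,  cos φ₁ sin φ₂ − sin φ₁ cos φ₂ cos Δλ )
  = atan2(-0.4885, -0.8341) = 210.35°

210.4°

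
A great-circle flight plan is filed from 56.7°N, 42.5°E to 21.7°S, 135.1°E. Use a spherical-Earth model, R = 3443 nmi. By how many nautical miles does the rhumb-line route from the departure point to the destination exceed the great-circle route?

132 nmi

Great circle: cos σ = sin φ₁ sin φ₂ + cos φ₁ cos φ₂ cos Δλ,  σ = 1.9094 rad → d_gc = 6574.1 nmi
Rhumb line: Δψ = -1.5952, q = Δφ/Δψ = 0.8578, d_rh = R√(Δφ²+q²Δλ²) = 6706.5 nmi
Excess = 6706.5 − 6574.1 = 132.4 ≈ 132 nmi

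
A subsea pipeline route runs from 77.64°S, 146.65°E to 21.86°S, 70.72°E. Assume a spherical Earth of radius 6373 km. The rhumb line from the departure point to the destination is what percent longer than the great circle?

Great circle: σ = 1.1461 rad → d_gc = Rσ = 7304.4 km
Rhumb: Δφ = +0.9735, Δλ = -1.3252, Δψ = +1.8319, q = Δφ/Δψ = 0.5314 → d_rh = R√(Δφ²+q²Δλ²) = 7657.7 km
Excess = (7657.7 − 7304.4) / 7304.4 = 353.3 / 7304.4 = 4.84% ≈ 4.8%

4.8%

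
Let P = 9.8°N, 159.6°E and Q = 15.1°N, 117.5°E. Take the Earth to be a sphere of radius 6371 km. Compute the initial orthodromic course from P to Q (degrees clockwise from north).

281.8°

N = sin Δλ·cos φ₂ = -0.6473;  D = cos φ₁ sin φ₂ − sin φ₁ cos φ₂ cos Δλ = +0.1348
initial course = atan2(N, D) = 281.76°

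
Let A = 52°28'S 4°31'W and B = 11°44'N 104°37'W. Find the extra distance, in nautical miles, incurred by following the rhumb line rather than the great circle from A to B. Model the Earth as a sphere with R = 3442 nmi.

Great circle: cos σ = sin φ₁ sin φ₂ + cos φ₁ cos φ₂ cos Δλ,  σ = 1.8399 rad → d_gc = 6332.9 nmi
Rhumb line: Δψ = +1.2857, q = Δφ/Δψ = 0.8715, d_rh = R√(Δφ²+q²Δλ²) = 6507.0 nmi
Excess = 6507.0 − 6332.9 = 174.1 ≈ 174 nmi

174 nmi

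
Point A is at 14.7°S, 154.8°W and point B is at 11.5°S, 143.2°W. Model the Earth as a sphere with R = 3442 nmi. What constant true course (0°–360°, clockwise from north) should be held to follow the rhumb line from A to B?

74.2°

Meridional parts: M(φ₁)=-0.2594, M(φ₂)=-0.2021 → ΔM = +0.0574;  Δλ = +0.2025 rad
tan C = Δλ / ΔM = +3.5302 → C = 74.18°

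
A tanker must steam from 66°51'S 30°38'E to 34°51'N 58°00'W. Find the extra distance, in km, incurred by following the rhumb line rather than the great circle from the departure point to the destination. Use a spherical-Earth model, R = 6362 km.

278 km

Great circle: cos σ = sin φ₁ sin φ₂ + cos φ₁ cos φ₂ cos Δλ,  σ = 2.1150 rad → d_gc = 13455.5 km
Rhumb line: Δψ = +2.2353, q = Δφ/Δψ = 0.7941, d_rh = R√(Δφ²+q²Δλ²) = 13733.1 km
Excess = 13733.1 − 13455.5 = 277.6 ≈ 278 km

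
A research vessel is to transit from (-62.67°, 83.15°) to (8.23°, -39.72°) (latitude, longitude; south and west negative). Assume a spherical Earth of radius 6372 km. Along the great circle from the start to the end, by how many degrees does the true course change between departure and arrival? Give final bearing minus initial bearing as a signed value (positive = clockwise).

Initial bearing θ₁ = atan2(sin Δλ cos φ₂, cos φ₁ sin φ₂ − sin φ₁ cos φ₂ cos Δλ) = 243.66°
Final bearing θ₂ = (initial bearing from the destination back to the start) + 180° = 335.43°
Δθ = θ₂ − θ₁ = +91.8°

+91.8°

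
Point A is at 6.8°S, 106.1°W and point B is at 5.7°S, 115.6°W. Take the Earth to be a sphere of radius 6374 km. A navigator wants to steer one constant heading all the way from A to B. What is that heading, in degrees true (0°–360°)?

276.6°

Δψ = ln[tan(π/4+φ₂/2)/tan(π/4+φ₁/2)] = +0.0193
Δλ = -0.1658 rad (taken the short way round)
course = atan2(Δλ, Δψ) = 276.64°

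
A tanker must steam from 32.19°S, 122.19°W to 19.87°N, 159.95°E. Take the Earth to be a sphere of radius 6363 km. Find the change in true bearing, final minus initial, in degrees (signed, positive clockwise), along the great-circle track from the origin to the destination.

Initial bearing θ₁ = atan2(sin Δλ cos φ₂, cos φ₁ sin φ₂ − sin φ₁ cos φ₂ cos Δλ) = 293.14°
Final bearing θ₂ = (initial bearing from the destination back to the start) + 180° = 304.16°
Δθ = θ₂ − θ₁ = +11.0°

+11.0°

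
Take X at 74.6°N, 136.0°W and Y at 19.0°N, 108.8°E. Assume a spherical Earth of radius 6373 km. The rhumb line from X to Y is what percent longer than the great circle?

11.8%

Great circle: σ = 1.3623 rad → d_gc = Rσ = 8682.1 km
Rhumb: Δφ = -0.9704, Δλ = -2.0106, Δψ = -1.6631, q = Δφ/Δψ = 0.5835 → d_rh = R√(Δφ²+q²Δλ²) = 9702.9 km
Excess = (9702.9 − 8682.1) / 8682.1 = 1020.8 / 8682.1 = 11.76% ≈ 11.8%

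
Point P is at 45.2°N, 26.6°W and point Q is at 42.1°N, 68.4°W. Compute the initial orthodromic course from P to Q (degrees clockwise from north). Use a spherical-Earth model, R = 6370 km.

279.2°

N = sin Δλ·cos φ₂ = -0.4946;  D = cos φ₁ sin φ₂ − sin φ₁ cos φ₂ cos Δλ = +0.0799
initial course = atan2(N, D) = 279.18°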